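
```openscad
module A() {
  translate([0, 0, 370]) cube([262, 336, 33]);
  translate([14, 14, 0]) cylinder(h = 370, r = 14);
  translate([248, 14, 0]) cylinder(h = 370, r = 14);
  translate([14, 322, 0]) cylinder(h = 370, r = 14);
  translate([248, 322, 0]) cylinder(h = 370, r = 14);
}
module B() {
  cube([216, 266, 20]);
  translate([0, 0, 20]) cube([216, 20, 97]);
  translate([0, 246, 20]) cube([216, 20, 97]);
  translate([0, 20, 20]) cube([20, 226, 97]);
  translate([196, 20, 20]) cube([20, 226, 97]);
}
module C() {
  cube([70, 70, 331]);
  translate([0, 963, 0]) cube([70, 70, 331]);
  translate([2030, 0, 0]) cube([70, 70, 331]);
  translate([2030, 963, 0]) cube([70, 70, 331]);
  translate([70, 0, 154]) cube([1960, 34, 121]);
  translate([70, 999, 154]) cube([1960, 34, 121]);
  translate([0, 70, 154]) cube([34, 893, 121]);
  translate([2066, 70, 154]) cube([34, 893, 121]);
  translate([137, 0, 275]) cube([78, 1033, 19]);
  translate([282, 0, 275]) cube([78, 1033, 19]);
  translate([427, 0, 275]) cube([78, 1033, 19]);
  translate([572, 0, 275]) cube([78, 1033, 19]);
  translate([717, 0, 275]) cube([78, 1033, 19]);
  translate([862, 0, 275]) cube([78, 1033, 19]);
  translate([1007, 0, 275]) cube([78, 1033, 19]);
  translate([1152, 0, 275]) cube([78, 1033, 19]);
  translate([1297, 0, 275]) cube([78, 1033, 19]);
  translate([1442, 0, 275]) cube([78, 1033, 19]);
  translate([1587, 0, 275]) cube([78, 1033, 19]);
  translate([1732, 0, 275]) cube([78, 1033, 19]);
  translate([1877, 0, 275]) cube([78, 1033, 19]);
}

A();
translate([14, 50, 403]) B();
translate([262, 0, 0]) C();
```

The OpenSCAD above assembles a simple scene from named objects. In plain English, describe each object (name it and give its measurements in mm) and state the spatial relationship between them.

A is a four-legged stool. The seat is 262×336 mm, 33 mm thick, top at z = 403 mm. It stands on four round legs, each 28 mm in diameter, from z = 0 to the seat underside, each leg's axis is inset half a diameter from the nearest pair of seat edges (so the leg's bounding box is flush with the corner).

B is an open-topped rectangular box: outside dimensions 216×266×117 mm, with a uniform wall and base thickness of 20 mm. The base is a full 216×266 slab on the floor; four walls sit on top of the base. The front and back walls (the −y and +y sides) span the full width; the two side walls fit between them.

C is a bed frame 2100 mm long (x) by 1033 mm wide (y). Four 70×70 mm corner posts, 331 mm tall, at the corners of the footprint. Four rails of 34 mm thickness and 121 mm height run between adjacent posts with their undersides at z = 154 mm, their outer faces flush with the outside of the frame (the two x-running rails run between the posts' inner faces; the two y-running rails run between the posts' inner faces). 13 slats, each 78 mm wide (x) and 19 mm thick, lie across the top of the two x-running rails, running the full 1033 mm width of the frame in y; the slats are evenly spaced along x between the inner faces of the end posts with equal gaps (rounded down to the nearest mm) at the −x end and between each pair — any rounding remainder accumulates at the +x end.

The open box is on top of the stool. The bed frame is against the stool's +x side, with their −y faces flush.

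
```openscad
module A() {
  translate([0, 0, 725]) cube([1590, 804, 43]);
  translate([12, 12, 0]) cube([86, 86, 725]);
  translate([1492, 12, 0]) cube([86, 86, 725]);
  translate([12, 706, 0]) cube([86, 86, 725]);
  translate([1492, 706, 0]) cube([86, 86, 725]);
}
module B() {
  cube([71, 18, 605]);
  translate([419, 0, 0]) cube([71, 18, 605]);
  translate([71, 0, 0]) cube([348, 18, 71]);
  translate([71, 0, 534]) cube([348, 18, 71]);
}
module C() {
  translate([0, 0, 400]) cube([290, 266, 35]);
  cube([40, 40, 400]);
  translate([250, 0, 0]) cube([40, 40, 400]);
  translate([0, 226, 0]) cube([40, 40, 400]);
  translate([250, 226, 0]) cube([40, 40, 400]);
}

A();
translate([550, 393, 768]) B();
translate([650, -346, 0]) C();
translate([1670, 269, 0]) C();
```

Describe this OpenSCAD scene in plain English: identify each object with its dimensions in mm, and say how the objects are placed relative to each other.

A is a table: top 1590 mm (x) × 804 mm (y), 43 mm thick, upper face at z = 768 mm, on four 86×86 mm square legs, each inset 12 mm from the nearest pair of top edges, running from z = 0 to the bottom of the top.

B is a rectangular picture frame lying in the x–z plane (depth along y). The opening is 348 mm wide (x) by 463 mm tall (z), surrounded by a border 71 mm wide on all four sides. The frame is 18 mm deep and is made of two full-height vertical stiles with two horizontal rails fitted between them.

C is a four-legged stool. The seat is 290×266 mm, 35 mm thick, top at z = 435 mm. It stands on four square legs, each 40×40 mm in cross-section, from z = 0 to the seat underside, each flush with a corner of the seat.

The picture frame is on top of the table, centred. Two stools sit around the table at the −y, +x sides.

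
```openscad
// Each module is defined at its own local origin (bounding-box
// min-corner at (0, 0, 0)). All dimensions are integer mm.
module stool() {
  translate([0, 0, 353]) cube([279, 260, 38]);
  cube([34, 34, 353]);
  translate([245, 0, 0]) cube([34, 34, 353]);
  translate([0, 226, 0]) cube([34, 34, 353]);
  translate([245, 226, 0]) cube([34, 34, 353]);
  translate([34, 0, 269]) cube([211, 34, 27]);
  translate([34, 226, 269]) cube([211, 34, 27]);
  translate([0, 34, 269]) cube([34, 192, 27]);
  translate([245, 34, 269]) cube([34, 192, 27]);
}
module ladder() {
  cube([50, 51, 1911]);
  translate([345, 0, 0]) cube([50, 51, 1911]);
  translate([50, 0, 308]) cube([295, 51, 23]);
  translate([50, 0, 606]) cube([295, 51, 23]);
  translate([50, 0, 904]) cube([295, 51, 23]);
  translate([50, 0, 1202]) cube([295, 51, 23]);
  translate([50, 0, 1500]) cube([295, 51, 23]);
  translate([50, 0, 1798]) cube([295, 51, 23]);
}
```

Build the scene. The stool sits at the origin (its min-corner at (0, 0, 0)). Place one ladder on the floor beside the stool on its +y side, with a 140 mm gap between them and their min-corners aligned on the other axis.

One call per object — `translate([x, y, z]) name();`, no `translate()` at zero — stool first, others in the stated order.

stool();
translate([0, 400, 0]) ladder();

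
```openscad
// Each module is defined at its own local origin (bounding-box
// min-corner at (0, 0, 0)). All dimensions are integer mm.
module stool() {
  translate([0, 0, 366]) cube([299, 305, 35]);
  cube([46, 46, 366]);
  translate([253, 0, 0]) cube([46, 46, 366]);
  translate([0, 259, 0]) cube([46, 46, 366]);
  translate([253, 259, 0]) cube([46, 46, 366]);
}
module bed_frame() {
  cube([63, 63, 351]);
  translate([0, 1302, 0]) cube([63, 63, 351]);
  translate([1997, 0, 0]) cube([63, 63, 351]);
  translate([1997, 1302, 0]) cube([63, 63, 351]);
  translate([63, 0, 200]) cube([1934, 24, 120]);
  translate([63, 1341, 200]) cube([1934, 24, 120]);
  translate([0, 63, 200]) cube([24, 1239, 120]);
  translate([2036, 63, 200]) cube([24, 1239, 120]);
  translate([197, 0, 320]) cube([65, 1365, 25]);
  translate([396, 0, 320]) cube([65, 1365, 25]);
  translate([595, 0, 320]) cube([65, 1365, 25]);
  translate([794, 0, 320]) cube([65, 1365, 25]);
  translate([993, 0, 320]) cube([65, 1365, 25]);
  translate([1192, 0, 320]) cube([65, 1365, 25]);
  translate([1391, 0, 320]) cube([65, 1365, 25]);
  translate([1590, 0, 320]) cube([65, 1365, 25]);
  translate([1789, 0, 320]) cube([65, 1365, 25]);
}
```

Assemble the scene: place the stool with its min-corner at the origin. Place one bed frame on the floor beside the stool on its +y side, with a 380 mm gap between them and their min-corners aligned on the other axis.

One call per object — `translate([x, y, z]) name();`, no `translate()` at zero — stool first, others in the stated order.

stool();
translate([0, 685, 0]) bed_frame();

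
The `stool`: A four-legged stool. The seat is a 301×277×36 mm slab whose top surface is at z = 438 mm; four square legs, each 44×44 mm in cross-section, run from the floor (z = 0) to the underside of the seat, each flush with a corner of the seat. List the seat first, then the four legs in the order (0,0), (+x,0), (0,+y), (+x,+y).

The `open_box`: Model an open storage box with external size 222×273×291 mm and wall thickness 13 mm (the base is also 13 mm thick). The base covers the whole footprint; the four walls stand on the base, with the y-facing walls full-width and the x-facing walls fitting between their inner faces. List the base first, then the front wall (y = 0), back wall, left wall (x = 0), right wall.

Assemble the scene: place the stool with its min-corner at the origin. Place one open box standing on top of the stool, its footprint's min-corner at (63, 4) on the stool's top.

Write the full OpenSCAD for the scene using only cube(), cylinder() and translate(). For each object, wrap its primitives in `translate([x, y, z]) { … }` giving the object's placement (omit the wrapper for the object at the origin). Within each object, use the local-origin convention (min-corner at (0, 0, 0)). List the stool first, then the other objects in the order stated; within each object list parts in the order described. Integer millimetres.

translate([0, 0, 402]) cube([301, 277, 36]);
cube([44, 44, 402]);
translate([257, 0, 0]) cube([44, 44, 402]);
translate([0, 233, 0]) cube([44, 44, 402]);
translate([257, 233, 0]) cube([44, 44, 402]);
translate([63, 4, 438]) {
  cube([222, 273, 13]);
  translate([0, 0, 13]) cube([222, 13, 278]);
  translate([0, 260, 13]) cube([222, 13, 278]);
  translate([0, 13, 13]) cube([13, 247, 278]);
  translate([209, 13, 13]) cube([13, 247, 278]);
}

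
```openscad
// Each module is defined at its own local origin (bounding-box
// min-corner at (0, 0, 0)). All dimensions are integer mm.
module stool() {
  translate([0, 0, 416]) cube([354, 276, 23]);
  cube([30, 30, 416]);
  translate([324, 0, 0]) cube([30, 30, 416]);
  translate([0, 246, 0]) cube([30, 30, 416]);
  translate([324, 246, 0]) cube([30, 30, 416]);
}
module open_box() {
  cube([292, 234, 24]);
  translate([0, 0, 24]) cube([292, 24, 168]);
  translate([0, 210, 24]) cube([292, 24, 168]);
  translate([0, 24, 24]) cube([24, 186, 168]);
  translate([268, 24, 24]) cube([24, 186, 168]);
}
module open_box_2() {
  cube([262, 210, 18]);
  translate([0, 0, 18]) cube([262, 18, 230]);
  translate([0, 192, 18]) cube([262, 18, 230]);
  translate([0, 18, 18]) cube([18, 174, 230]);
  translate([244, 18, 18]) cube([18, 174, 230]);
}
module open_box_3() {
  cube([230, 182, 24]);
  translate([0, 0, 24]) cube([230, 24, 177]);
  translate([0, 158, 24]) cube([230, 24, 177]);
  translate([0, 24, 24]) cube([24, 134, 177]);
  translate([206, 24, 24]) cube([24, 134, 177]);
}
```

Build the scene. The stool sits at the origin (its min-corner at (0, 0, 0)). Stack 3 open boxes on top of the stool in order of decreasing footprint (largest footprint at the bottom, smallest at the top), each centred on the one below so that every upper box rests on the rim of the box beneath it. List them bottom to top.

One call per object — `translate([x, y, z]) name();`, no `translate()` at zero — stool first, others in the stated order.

stool();
translate([31, 21, 439]) open_box();
translate([46, 33, 631]) open_box_2();
translate([62, 47, 879]) open_box_3();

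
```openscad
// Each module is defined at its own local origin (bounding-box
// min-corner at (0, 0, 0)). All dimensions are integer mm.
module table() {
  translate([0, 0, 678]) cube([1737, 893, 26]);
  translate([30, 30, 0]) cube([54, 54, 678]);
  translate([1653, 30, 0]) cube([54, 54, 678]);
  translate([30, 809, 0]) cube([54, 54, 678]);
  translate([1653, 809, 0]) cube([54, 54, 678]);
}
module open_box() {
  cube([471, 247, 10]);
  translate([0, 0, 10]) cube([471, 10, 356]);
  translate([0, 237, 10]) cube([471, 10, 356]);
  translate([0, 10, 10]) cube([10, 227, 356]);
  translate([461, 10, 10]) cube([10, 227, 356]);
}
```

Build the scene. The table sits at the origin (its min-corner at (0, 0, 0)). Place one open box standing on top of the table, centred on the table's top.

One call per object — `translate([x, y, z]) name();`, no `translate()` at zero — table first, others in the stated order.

table();
translate([633, 323, 704]) open_box();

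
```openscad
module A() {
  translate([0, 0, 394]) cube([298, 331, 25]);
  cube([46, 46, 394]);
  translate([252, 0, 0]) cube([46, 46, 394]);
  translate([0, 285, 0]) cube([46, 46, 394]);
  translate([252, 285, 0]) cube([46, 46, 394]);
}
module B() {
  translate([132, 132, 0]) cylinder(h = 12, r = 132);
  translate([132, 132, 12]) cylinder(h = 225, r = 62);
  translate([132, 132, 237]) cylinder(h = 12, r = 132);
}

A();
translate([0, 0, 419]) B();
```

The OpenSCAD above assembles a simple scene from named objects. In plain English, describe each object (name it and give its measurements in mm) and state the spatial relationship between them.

A is a four-legged stool. The seat is 298×331 mm, 25 mm thick, top at z = 419 mm. It stands on four square legs, each 46×46 mm in cross-section, from z = 0 to the seat underside, each flush with a corner of the seat.

B is a spool: two coaxial disc flanges of radius 132 mm and thickness 12 mm, joined by a core cylinder of radius 62 mm and height 225 mm. The lower flange rests on z = 0 and the three cylinders share a vertical axis.

The spool is on top of the stool.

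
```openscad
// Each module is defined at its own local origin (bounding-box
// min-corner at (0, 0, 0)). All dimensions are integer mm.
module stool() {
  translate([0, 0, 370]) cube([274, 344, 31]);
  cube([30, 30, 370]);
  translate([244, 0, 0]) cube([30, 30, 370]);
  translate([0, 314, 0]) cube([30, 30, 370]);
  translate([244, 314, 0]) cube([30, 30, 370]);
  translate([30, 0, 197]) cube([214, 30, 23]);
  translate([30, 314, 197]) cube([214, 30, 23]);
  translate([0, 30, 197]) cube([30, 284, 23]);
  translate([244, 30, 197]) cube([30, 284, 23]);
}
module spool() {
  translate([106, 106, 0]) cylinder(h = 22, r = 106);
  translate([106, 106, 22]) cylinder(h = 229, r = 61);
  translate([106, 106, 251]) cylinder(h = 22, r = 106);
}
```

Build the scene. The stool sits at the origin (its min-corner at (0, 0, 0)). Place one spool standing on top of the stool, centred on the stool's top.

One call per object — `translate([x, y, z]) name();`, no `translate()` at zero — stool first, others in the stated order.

stool();
translate([31, 66, 401]) spool();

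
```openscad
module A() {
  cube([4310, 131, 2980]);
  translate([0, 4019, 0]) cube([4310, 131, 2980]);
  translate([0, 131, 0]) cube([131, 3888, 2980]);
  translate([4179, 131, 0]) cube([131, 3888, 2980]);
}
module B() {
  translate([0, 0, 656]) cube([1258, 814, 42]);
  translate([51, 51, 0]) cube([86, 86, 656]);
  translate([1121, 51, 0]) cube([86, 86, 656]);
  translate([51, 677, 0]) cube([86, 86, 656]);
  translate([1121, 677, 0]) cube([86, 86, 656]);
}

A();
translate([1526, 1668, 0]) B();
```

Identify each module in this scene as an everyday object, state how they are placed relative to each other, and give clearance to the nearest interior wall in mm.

Clearances: x = 1395, y = 1537; minimum 1395 mm.

A is a house frame. B is a table. The table sits inside the house frame, centred. The clearance to the nearest interior wall is 1395 mm.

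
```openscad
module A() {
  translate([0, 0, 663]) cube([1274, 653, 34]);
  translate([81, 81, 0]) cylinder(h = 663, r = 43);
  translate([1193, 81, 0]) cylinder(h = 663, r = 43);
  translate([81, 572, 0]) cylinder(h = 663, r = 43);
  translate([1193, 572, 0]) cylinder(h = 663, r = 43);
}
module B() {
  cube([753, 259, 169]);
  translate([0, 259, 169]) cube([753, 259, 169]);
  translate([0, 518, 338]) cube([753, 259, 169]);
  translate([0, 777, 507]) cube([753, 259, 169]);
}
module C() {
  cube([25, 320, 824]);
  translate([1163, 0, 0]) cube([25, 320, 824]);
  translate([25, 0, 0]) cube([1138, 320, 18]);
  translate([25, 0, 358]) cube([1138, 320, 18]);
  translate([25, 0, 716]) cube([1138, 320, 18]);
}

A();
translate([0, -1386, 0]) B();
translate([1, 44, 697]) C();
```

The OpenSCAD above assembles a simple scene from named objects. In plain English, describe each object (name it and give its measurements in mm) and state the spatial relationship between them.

A is a table: top 1274 mm (x) × 653 mm (y), 34 mm thick, upper face at z = 697 mm, on four round legs of 86 mm diameter, each leg's bounding box inset 38 mm from the nearest pair of top edges, running from z = 0 to the bottom of the top.

B is a straight staircase of 4 solid steps. Each step is 753 mm wide (x), 259 mm deep (y, the going) and 169 mm tall (the rise). The first step rests on the floor; each subsequent step sits one going further in +y and one rise higher in +z, directly behind and above the previous step with no overlap.

C is a bookshelf 1188 mm wide overall, 320 mm deep and 824 mm tall. The two sides are 25 mm thick vertical panels. 3 horizontal shelves of 18 mm thickness span between the inner faces of the sides; the lowest shelf sits on the floor and shelves are stacked with a clear vertical gap of 340 mm between each pair.

The staircase is on the floor beside the table on its −y side. The bookshelf is on top of the table.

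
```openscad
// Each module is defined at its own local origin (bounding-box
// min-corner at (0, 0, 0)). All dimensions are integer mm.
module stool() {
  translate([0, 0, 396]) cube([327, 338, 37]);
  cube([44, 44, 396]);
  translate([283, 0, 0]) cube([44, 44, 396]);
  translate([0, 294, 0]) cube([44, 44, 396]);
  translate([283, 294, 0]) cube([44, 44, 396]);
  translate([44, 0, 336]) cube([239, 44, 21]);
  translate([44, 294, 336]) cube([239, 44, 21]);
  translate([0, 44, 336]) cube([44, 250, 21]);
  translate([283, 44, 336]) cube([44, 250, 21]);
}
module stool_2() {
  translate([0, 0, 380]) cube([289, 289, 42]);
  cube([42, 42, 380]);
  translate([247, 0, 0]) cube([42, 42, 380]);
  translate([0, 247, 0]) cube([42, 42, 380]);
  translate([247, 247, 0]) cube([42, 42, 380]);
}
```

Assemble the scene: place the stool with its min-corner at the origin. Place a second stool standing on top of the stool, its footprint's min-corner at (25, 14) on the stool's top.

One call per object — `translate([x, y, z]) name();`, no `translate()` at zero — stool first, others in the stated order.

stool();
translate([25, 14, 433]) stool_2();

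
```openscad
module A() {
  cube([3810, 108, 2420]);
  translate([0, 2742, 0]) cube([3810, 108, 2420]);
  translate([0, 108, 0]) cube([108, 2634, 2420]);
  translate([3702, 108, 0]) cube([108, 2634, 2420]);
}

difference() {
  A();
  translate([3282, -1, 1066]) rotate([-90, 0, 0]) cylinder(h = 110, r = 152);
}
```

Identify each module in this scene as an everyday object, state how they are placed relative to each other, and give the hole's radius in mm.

The subtracted cylinder has r = 152 mm.

A is a house frame. The house frame has a circular hole through its front wall. The hole's radius is 152 mm.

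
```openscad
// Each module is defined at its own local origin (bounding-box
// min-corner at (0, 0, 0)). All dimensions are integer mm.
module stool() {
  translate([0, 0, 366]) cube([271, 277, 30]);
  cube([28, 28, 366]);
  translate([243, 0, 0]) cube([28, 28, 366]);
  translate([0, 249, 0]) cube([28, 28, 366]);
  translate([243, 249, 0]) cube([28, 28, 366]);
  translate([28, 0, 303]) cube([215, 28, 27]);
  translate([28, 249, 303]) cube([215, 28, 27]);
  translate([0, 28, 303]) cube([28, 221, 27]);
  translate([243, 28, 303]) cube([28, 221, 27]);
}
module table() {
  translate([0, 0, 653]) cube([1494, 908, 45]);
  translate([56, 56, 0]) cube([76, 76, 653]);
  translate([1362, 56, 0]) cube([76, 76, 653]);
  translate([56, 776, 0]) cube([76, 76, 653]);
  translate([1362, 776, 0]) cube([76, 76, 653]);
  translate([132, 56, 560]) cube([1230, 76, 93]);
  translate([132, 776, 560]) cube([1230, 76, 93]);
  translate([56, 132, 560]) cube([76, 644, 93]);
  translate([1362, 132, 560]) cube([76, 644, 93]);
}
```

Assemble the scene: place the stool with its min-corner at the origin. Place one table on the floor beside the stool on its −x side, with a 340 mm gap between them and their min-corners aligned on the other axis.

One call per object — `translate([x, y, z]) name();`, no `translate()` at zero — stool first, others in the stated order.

stool();
translate([-1834, 0, 0]) table();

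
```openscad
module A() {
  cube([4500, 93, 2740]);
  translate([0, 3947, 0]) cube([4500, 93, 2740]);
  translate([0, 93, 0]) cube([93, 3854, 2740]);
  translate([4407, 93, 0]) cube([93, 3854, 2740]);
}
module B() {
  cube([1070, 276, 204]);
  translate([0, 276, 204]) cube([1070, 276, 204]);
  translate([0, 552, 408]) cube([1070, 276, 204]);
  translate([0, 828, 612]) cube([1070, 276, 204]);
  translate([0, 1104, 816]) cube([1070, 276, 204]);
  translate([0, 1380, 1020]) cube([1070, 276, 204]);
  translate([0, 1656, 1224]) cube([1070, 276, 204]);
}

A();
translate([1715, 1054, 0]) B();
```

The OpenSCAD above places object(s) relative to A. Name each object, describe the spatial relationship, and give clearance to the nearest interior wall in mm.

Clearances: x = 1622, y = 961; minimum 961 mm.

A is a house frame. B is a staircase. The staircase sits inside the house frame, centred. The clearance to the nearest interior wall is 961 mm.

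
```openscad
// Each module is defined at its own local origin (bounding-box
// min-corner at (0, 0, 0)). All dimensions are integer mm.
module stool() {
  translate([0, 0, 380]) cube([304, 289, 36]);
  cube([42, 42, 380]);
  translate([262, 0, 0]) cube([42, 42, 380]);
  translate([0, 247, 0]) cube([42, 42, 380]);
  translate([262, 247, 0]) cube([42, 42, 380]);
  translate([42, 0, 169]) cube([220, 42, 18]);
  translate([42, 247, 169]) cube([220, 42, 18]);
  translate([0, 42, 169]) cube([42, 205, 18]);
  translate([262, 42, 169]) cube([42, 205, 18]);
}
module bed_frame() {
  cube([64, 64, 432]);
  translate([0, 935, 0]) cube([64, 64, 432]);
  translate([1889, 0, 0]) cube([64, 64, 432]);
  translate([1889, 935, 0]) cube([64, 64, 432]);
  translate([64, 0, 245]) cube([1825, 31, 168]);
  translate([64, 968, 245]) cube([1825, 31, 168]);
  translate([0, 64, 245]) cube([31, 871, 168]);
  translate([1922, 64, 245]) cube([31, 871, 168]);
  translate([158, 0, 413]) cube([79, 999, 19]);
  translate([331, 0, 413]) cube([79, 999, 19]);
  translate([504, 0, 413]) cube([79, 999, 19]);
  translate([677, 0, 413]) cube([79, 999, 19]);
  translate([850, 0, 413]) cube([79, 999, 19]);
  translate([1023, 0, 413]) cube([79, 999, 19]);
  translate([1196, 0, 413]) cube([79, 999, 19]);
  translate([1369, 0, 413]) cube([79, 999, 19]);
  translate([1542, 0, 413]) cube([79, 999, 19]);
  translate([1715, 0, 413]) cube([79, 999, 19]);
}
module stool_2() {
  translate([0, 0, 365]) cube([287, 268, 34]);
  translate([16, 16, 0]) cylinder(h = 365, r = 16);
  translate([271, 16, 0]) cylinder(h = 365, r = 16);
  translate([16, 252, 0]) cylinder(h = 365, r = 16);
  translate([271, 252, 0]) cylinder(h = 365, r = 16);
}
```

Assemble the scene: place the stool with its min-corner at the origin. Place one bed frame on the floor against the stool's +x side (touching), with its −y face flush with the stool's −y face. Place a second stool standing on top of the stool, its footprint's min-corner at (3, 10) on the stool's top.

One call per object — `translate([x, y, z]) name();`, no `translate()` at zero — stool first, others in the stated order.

stool();
translate([304, 0, 0]) bed_frame();
translate([3, 10, 416]) stool_2();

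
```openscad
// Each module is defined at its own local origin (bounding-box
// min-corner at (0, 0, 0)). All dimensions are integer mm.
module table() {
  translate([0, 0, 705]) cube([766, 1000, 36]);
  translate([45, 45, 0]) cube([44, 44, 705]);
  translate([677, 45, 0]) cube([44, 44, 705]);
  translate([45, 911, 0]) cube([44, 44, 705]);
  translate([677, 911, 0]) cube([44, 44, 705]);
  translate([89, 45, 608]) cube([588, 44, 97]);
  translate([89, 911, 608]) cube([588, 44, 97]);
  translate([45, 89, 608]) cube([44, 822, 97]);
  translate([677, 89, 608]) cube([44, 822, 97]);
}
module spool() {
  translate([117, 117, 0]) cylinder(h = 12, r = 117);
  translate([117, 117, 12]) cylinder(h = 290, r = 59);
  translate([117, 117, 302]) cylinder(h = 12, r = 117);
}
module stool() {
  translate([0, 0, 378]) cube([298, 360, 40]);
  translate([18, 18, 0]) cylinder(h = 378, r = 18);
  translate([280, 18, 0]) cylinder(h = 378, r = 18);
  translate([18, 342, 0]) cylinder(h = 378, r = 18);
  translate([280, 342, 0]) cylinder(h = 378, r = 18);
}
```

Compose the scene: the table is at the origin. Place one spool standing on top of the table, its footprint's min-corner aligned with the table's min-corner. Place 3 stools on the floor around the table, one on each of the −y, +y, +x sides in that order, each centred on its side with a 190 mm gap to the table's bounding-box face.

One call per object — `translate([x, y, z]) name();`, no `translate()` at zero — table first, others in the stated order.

table();
translate([0, 0, 741]) spool();
translate([234, -550, 0]) stool();
translate([234, 1190, 0]) stool();
translate([956, 320, 0]) stool();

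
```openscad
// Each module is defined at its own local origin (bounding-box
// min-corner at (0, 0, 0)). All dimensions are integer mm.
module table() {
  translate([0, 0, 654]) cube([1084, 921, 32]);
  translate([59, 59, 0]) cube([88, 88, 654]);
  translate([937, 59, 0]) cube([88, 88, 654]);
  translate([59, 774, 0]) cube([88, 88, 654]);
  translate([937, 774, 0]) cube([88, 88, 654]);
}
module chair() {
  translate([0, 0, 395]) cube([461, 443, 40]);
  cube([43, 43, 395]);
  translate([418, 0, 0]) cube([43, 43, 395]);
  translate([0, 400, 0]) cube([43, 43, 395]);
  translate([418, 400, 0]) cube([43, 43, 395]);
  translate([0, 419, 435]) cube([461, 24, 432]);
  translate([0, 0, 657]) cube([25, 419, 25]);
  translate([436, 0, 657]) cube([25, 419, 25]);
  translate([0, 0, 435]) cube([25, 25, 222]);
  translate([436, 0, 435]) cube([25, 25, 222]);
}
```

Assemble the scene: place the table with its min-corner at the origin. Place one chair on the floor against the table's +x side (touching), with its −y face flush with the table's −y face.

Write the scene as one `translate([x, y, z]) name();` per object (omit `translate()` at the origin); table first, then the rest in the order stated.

table();
translate([1084, 0, 0]) chair();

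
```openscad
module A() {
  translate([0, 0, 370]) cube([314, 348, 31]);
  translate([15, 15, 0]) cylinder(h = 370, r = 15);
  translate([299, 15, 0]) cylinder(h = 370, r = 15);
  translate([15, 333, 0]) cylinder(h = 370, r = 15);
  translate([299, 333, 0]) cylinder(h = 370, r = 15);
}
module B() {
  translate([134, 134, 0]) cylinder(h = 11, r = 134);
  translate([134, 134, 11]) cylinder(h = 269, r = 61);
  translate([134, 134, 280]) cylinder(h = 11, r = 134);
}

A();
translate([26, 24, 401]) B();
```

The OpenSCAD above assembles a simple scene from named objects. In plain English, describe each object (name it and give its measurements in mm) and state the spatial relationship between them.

A is a four-legged stool. The seat is 314×348 mm, 31 mm thick, top at z = 401 mm. It stands on four round legs, each 30 mm in diameter, from z = 0 to the seat underside, each leg's axis is inset half a diameter from the nearest pair of seat edges (so the leg's bounding box is flush with the corner).

B is a spool: two coaxial disc flanges of radius 134 mm and thickness 11 mm, joined by a core cylinder of radius 61 mm and height 269 mm. The lower flange rests on z = 0 and the three cylinders share a vertical axis.

The spool is on top of the stool.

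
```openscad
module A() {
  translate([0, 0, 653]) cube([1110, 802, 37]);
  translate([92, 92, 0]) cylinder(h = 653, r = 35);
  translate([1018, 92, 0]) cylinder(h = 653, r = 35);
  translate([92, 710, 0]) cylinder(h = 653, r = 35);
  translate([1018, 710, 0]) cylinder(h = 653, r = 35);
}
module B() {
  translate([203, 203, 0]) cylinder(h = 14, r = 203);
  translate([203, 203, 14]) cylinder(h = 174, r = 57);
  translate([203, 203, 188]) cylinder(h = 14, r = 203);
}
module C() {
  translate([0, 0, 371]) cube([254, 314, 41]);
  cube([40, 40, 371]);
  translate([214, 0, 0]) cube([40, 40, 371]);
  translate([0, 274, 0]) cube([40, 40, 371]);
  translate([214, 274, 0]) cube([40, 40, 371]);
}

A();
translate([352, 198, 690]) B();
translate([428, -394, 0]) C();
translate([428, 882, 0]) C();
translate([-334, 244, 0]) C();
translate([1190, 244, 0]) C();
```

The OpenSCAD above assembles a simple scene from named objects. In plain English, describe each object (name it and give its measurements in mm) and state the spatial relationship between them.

A is a rectangular dining table. The top is 1110×802×37 mm with its upper surface at z = 690 mm. It stands on four round legs of 70 mm diameter, each leg's bounding box inset 57 mm from the nearest pair of top edges, running from the floor to the underside of the top.

B is a spool: two coaxial disc flanges of radius 203 mm and thickness 14 mm, joined by a core cylinder of radius 57 mm and height 174 mm. The lower flange rests on z = 0 and the three cylinders share a vertical axis.

C is a simple wooden stool: a rectangular seat 254 mm (x) by 314 mm (y), 41 mm thick, top face at z = 412 mm, on four square legs, each 40×40 mm in cross-section. The legs rest on z = 0, each flush with a corner of the seat.

The spool is on top of the table, centred. Four stools sit around the table at the −y, +y, −x, +x sides.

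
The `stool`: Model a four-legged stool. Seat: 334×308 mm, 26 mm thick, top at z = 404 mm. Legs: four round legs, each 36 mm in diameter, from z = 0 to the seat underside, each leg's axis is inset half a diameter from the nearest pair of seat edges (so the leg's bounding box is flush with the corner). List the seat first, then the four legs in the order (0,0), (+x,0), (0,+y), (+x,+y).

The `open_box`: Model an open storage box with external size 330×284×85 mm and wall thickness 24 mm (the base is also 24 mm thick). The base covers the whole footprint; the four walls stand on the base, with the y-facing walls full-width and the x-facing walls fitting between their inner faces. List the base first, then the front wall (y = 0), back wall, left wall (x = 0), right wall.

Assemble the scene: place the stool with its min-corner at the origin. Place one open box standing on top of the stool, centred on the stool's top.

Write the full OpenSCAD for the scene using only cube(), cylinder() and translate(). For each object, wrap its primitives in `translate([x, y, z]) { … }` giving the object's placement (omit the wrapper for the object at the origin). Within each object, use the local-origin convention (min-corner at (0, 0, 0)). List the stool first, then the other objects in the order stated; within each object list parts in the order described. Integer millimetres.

translate([0, 0, 378]) cube([334, 308, 26]);
translate([18, 18, 0]) cylinder(h = 378, r = 18);
translate([316, 18, 0]) cylinder(h = 378, r = 18);
translate([18, 290, 0]) cylinder(h = 378, r = 18);
translate([316, 290, 0]) cylinder(h = 378, r = 18);
translate([2, 12, 404]) {
  cube([330, 284, 24]);
  translate([0, 0, 24]) cube([330, 24, 61]);
  translate([0, 260, 24]) cube([330, 24, 61]);
  translate([0, 24, 24]) cube([24, 236, 61]);
  translate([306, 24, 24]) cube([24, 236, 61]);
}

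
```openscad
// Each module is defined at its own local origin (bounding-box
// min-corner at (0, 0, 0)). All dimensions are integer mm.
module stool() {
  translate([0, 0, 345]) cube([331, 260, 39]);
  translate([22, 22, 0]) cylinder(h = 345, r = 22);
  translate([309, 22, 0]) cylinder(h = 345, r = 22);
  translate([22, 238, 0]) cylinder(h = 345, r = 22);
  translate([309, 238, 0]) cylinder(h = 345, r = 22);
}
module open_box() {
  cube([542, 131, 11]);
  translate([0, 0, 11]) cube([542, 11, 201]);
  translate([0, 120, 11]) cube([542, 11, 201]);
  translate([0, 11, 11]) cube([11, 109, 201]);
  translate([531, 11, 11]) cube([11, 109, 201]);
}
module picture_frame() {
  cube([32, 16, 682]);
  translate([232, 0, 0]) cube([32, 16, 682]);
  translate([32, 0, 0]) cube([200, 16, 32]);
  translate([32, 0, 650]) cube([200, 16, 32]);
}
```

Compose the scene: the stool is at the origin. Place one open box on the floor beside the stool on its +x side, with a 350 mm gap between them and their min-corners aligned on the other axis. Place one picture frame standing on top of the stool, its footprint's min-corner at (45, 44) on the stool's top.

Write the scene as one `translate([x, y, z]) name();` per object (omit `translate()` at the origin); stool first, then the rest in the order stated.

stool();
translate([681, 0, 0]) open_box();
translate([45, 44, 384]) picture_frame();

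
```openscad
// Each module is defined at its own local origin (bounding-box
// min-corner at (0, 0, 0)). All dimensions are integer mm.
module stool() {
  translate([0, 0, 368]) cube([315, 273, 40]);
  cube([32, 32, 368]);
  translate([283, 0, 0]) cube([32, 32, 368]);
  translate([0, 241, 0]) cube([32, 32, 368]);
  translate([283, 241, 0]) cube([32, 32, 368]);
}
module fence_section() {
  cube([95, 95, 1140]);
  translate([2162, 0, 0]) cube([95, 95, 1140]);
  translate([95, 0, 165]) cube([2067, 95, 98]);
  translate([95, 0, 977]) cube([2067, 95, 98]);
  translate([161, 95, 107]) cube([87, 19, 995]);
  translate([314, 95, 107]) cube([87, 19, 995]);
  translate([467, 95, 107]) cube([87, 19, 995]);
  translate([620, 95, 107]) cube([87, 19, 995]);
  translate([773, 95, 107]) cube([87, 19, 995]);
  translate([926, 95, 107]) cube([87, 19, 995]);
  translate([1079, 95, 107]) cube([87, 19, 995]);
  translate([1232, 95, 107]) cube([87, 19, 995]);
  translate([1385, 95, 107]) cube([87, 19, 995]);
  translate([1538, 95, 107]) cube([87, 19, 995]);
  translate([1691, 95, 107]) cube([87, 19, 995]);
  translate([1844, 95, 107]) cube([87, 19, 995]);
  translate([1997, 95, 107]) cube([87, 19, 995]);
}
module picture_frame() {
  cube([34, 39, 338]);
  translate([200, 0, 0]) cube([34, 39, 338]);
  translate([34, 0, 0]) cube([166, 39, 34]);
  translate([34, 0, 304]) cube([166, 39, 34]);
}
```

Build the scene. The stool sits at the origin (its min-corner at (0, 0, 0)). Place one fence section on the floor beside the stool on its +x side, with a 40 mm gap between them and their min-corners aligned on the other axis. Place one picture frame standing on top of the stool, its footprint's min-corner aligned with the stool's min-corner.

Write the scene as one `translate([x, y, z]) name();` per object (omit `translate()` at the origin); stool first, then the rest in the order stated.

stool();
translate([355, 0, 0]) fence_section();
translate([0, 0, 408]) picture_frame();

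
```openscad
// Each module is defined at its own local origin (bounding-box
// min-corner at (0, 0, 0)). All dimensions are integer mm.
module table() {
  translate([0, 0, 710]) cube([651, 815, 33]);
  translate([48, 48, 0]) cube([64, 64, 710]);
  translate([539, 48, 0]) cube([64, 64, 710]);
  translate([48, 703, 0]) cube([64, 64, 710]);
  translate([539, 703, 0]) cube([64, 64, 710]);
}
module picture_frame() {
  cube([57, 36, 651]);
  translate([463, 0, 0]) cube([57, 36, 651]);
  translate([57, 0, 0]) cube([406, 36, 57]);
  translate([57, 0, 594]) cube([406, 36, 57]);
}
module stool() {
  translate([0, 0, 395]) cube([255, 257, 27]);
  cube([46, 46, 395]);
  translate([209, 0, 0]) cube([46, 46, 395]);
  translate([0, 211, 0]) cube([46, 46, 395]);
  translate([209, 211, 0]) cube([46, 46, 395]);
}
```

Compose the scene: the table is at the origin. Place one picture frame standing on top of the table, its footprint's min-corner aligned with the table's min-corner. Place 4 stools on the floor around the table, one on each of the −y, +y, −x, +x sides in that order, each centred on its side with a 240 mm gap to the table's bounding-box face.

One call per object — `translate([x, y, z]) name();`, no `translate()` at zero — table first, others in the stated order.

table();
translate([0, 0, 743]) picture_frame();
translate([198, -497, 0]) stool();
translate([198, 1055, 0]) stool();
translate([-495, 279, 0]) stool();
translate([891, 279, 0]) stool();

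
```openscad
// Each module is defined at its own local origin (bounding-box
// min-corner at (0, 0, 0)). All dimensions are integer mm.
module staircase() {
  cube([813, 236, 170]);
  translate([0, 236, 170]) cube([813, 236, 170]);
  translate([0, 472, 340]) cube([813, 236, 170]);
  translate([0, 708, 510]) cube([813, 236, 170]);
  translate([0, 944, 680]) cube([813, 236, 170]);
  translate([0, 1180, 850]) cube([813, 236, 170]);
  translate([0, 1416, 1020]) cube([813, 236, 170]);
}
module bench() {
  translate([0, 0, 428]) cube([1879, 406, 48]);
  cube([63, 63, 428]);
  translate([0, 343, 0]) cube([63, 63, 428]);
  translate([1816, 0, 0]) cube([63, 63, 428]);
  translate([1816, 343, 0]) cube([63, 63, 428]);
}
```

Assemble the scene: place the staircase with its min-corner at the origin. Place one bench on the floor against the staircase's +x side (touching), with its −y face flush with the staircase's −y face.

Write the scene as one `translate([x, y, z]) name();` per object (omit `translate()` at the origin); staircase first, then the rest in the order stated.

staircase();
translate([813, 0, 0]) bench();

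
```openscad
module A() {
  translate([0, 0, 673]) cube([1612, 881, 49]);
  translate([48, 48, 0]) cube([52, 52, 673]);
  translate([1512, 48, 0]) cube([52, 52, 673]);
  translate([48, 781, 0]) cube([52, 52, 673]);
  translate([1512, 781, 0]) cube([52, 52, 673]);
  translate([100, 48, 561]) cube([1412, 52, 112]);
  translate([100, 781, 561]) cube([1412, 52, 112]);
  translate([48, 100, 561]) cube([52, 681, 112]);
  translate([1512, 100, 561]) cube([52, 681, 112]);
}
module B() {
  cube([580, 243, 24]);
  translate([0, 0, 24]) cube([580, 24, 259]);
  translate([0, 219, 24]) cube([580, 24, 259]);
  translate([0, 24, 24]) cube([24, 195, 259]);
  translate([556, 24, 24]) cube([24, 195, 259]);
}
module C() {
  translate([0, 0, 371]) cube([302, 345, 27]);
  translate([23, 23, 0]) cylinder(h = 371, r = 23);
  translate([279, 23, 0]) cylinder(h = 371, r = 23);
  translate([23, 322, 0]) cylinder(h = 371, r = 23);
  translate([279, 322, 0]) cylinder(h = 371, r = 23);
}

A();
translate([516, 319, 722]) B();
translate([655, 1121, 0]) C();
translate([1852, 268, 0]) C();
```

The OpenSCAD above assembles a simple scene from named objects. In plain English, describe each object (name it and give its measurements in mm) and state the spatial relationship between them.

A is a rectangular dining table. The top is 1612×881×49 mm with its upper surface at z = 722 mm. It stands on four 52×52 mm square legs, each inset 48 mm from the nearest pair of top edges, running from the floor to the underside of the top. Four apron rails, 52 mm thick and 112 mm tall, run between adjacent legs with their top edges flush with the underside of the top and their outer faces flush with the legs' outer faces.

B is an open-topped rectangular box: outside dimensions 580×243×283 mm, with a uniform wall and base thickness of 24 mm. The base is a full 580×243 slab on the floor; four walls sit on top of the base. The front and back walls (the −y and +y sides) span the full width; the two side walls fit between them.

C is a simple wooden stool: a rectangular seat 302 mm (x) by 345 mm (y), 27 mm thick, top face at z = 398 mm, on four round legs, each 46 mm in diameter. The legs rest on z = 0, each leg's axis is inset half a diameter from the nearest pair of seat edges (so the leg's bounding box is flush with the corner).

The open box is on top of the table, centred. Two stools sit around the table at the +y, +x sides.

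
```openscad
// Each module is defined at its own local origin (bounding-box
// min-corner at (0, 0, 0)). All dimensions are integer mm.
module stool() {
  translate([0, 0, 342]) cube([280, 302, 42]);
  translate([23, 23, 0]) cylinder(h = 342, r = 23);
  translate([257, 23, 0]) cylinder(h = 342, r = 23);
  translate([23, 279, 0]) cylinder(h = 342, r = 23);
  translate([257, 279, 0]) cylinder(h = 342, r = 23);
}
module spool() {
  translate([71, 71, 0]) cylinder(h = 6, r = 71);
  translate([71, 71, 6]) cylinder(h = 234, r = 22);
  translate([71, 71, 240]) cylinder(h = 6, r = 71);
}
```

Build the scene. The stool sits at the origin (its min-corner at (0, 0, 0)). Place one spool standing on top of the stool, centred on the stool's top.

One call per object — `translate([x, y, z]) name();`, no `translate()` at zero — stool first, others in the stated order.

stool();
translate([69, 80, 384]) spool();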